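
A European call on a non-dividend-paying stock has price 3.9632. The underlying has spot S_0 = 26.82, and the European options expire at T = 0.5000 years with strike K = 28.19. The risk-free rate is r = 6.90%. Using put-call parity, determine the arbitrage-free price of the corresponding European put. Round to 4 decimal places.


Put-call parity: C - P = S_0 * exp(-qT) - K * exp(-rT).
S_0 * exp(-qT) = 26.8200 * 1.00000000 = 26.82000000
K * exp(-rT) = 28.1900 * 0.96608834 = 27.23403030
P = C - S*exp(-qT) + K*exp(-rT)
P = 3.9632 - 26.82000000 + 27.23403030 = 4.3772

Answer: Put price = 4.3772


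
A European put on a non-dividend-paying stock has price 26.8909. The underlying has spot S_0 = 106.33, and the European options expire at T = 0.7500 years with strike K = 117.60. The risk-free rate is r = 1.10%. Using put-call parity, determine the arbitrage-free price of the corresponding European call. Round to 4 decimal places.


Answer: Call price = 16.5871

Derivation:
Put-call parity: C - P = S_0 * exp(-qT) - K * exp(-rT).
S_0 * exp(-qT) = 106.3300 * 1.00000000 = 106.33000000
K * exp(-rT) = 117.6000 * 0.99178394 = 116.63379109
C = P + S*exp(-qT) - K*exp(-rT)
C = 26.8909 + 106.33000000 - 116.63379109 = 16.5871


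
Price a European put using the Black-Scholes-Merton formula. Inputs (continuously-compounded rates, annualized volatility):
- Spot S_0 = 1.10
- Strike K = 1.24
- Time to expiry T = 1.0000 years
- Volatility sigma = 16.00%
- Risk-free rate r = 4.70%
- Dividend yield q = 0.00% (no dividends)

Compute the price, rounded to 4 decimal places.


d1 = (ln(S/K) + (r - q + 0.5*sigma^2) * T) / (sigma * sqrt(T)) = -0.37500750
d2 = d1 - sigma * sqrt(T) = -0.53500750
exp(-rT) = 0.95408740; exp(-qT) = 1.00000000
P = K * exp(-rT) * N(-d2) - S_0 * exp(-qT) * N(-d1)
N(-d1) = 0.64617256; N(-d2) = 0.70367766
P = 1.2400 * 0.95408740 * 0.70367766 - 1.1000 * 1.00000000 * 0.64617256 = 0.1217

Answer: Price = 0.1217


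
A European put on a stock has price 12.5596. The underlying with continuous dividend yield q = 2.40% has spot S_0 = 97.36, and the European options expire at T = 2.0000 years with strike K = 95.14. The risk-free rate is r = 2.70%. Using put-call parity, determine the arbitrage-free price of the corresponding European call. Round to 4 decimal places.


Answer: Call price = 15.2180

Derivation:
Put-call parity: C - P = S_0 * exp(-qT) - K * exp(-rT).
S_0 * exp(-qT) = 97.3600 * 0.95313379 = 92.79710551
K * exp(-rT) = 95.1400 * 0.94743211 = 90.13869061
C = P + S*exp(-qT) - K*exp(-rT)
C = 12.5596 + 92.79710551 - 90.13869061 = 15.2180


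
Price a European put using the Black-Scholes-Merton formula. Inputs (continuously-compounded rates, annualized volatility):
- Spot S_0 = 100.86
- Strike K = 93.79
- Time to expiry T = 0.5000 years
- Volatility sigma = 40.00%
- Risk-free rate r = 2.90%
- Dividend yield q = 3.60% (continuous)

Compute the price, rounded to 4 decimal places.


d1 = (ln(S/K) + (r - q + 0.5*sigma^2) * T) / (sigma * sqrt(T)) = 0.38599254
d2 = d1 - sigma * sqrt(T) = 0.10314982
exp(-rT) = 0.98560462; exp(-qT) = 0.98216103
P = K * exp(-rT) * N(-d2) - S_0 * exp(-qT) * N(-d1)
N(-d1) = 0.34975110; N(-d2) = 0.45892203
P = 93.7900 * 0.98560462 * 0.45892203 - 100.8600 * 0.98216103 * 0.34975110 = 7.7761

Answer: Price = 7.7761


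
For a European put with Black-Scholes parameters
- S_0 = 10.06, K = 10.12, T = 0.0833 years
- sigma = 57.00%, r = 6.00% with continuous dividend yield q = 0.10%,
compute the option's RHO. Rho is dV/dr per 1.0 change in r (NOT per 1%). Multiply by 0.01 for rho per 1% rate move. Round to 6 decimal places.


Answer: Rho = -0.448982

Derivation:
d1 = 0.0759840760; d2 = -0.0885278385
phi(d1) = 0.3977922786; exp(-qT) = 0.9999167035; exp(-rT) = 0.9950144692
N(-d2) = 0.5352714203
Rho = -K*T*exp(-rT)*N(-d2) = -10.1200 * 0.0833 * 0.9950144692 * 0.5352714203 = -0.448982


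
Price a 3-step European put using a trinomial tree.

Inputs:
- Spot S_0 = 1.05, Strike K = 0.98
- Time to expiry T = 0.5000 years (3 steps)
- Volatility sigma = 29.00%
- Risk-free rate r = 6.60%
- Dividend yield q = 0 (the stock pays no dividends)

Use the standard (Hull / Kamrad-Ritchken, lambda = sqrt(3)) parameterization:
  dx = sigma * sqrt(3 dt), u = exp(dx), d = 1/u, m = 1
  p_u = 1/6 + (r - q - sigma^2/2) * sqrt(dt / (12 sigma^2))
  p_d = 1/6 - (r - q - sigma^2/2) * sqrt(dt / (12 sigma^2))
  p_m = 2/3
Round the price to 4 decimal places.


Answer: Price = V(0,0) = 0.0419

Derivation:
dt = T/N = 0.166667; dx = sigma*sqrt(3*dt) = 0.205061
u = exp(dx) = 1.227600; d = 1/u = 0.814598
p_u = 0.176400, p_m = 0.666667, p_d = 0.156934
Discount per step: exp(-r*dt) = 0.989060
Stock lattice S(k, j) with j the centered position index:
  k=0: S(0,+0) = 1.0500
  k=1: S(1,-1) = 0.8553; S(1,+0) = 1.0500; S(1,+1) = 1.2890
  k=2: S(2,-2) = 0.6967; S(2,-1) = 0.8553; S(2,+0) = 1.0500; S(2,+1) = 1.2890; S(2,+2) = 1.5824
  k=3: S(3,-3) = 0.5676; S(3,-2) = 0.6967; S(3,-1) = 0.8553; S(3,+0) = 1.0500; S(3,+1) = 1.2890; S(3,+2) = 1.5824; S(3,+3) = 1.9425
Terminal payoffs V(N, j) = max(K - S_T, 0):
  V(3,-3) = 0.412431; V(3,-2) = 0.283252; V(3,-1) = 0.124672; V(3,+0) = 0.000000; V(3,+1) = 0.000000; V(3,+2) = 0.000000; V(3,+3) = 0.000000
Backward induction: V(k, j) = exp(-r*dt) * [p_u * V(k+1, j+1) + p_m * V(k+1, j) + p_d * V(k+1, j-1)]
  V(2,-2) = exp(-r*dt) * [p_u*0.124672 + p_m*0.283252 + p_d*0.412431] = 0.272537
  V(2,-1) = exp(-r*dt) * [p_u*0.000000 + p_m*0.124672 + p_d*0.283252] = 0.126171
  V(2,+0) = exp(-r*dt) * [p_u*0.000000 + p_m*0.000000 + p_d*0.124672] = 0.019351
  V(2,+1) = exp(-r*dt) * [p_u*0.000000 + p_m*0.000000 + p_d*0.000000] = 0.000000
  V(2,+2) = exp(-r*dt) * [p_u*0.000000 + p_m*0.000000 + p_d*0.000000] = 0.000000
  V(1,-1) = exp(-r*dt) * [p_u*0.019351 + p_m*0.126171 + p_d*0.272537] = 0.128873
  V(1,+0) = exp(-r*dt) * [p_u*0.000000 + p_m*0.019351 + p_d*0.126171] = 0.032344
  V(1,+1) = exp(-r*dt) * [p_u*0.000000 + p_m*0.000000 + p_d*0.019351] = 0.003004
  V(0,+0) = exp(-r*dt) * [p_u*0.003004 + p_m*0.032344 + p_d*0.128873] = 0.041854


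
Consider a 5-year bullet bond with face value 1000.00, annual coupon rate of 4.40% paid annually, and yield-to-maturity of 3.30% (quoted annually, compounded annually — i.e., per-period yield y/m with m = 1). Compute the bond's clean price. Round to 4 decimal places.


Coupon per period c = face * coupon_rate / m = 44.000000
Periods per year m = 1; per-period yield y/m = 0.033000
Number of cashflows N = 5
Cashflows (t years, CF_t, discount factor 1/(1+y/m)^(m*t), PV):
  t = 1.0000: CF_t = 44.000000, DF = 0.968054, PV = 42.594385
  t = 2.0000: CF_t = 44.000000, DF = 0.937129, PV = 41.233674
  t = 3.0000: CF_t = 44.000000, DF = 0.907192, PV = 39.916432
  t = 4.0000: CF_t = 44.000000, DF = 0.878211, PV = 38.641270
  t = 5.0000: CF_t = 1044.000000, DF = 0.850156, PV = 887.562390
Price P = sum_t PV_t = 1049.948151

Answer: Price = 1049.9482


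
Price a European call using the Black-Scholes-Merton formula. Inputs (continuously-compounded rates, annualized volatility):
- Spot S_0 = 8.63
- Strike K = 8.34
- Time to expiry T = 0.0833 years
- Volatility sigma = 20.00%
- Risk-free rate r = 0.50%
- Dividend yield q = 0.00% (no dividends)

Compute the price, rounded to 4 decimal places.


Answer: Price = 0.3761

Derivation:
d1 = (ln(S/K) + (r - q + 0.5*sigma^2) * T) / (sigma * sqrt(T)) = 0.62823290
d2 = d1 - sigma * sqrt(T) = 0.57050943
exp(-rT) = 0.99958359; exp(-qT) = 1.00000000
C = S_0 * exp(-qT) * N(d1) - K * exp(-rT) * N(d2)
N(d1) = 0.73507431; N(d2) = 0.71583388
C = 8.6300 * 1.00000000 * 0.73507431 - 8.3400 * 0.99958359 * 0.71583388 = 0.3761


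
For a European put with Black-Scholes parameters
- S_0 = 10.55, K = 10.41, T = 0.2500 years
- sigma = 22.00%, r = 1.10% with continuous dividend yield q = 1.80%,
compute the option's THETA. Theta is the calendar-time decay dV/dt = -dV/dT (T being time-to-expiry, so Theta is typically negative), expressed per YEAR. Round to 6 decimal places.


d1 = 0.1605361572; d2 = 0.0505361572
phi(d1) = 0.3938345184; exp(-qT) = 0.9955101098; exp(-rT) = 0.9972537778
Theta = -S*exp(-qT)*phi(d1)*sigma/(2*sqrt(T)) + r*K*exp(-rT)*N(-d2) - q*S*exp(-qT)*N(-d1)
N(-d1) = 0.4362293708; N(-d2) = 0.4798475685; sqrt(T) = 0.5000000000
Term 1 = -10.5500 * 0.9955101098 * 0.3938345184 * 0.2200 / (2 * 0.5000000000) = -0.9099857538
Term 2 = 0.0110 * 10.4100 * 0.9972537778 * 0.4798475685 = 0.0547964475
Term 3 = -0.0180 * 10.5500 * 0.9955101098 * 0.4362293708 = -0.0824680152
Theta = -0.9099857538 + (0.0547964475) + (-0.0824680152) = -0.937657

Answer: Theta = -0.937657


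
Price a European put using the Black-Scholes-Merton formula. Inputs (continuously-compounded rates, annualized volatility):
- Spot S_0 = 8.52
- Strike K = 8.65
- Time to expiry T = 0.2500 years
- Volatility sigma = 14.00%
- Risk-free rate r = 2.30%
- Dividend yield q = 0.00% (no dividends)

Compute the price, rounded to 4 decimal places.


d1 = (ln(S/K) + (r - q + 0.5*sigma^2) * T) / (sigma * sqrt(T)) = -0.09918543
d2 = d1 - sigma * sqrt(T) = -0.16918543
exp(-rT) = 0.99426650; exp(-qT) = 1.00000000
P = K * exp(-rT) * N(-d2) - S_0 * exp(-qT) * N(-d1)
N(-d1) = 0.53950448; N(-d2) = 0.56717461
P = 8.6500 * 0.99426650 * 0.56717461 - 8.5200 * 1.00000000 * 0.53950448 = 0.2814

Answer: Price = 0.2814


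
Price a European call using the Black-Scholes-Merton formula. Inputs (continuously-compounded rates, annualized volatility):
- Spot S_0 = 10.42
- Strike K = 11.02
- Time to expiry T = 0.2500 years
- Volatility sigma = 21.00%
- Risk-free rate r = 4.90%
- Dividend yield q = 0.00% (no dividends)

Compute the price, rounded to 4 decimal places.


d1 = (ln(S/K) + (r - q + 0.5*sigma^2) * T) / (sigma * sqrt(T)) = -0.36402159
d2 = d1 - sigma * sqrt(T) = -0.46902159
exp(-rT) = 0.98782473; exp(-qT) = 1.00000000
C = S_0 * exp(-qT) * N(d1) - K * exp(-rT) * N(d2)
N(d1) = 0.35792094; N(d2) = 0.31952710
C = 10.4200 * 1.00000000 * 0.35792094 - 11.0200 * 0.98782473 * 0.31952710 = 0.2512

Answer: Price = 0.2512


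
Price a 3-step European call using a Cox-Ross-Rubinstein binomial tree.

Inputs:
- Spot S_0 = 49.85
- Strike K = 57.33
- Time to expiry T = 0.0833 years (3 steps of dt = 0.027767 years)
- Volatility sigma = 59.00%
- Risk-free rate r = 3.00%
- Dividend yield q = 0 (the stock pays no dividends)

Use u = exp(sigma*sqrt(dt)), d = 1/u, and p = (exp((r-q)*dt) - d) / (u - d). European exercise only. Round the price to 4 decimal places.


Answer: Price = V(0,0) = 1.0592

Derivation:
dt = T/N = 0.027767
u = exp(sigma*sqrt(dt)) = 1.103309; d = 1/u = 0.906365
p = (exp((r-q)*dt) - d) / (u - d) = 0.479673
Discount per step: exp(-r*dt) = 0.999167
Stock lattice S(k, i) with i counting down-moves:
  k=0: S(0,0) = 49.8500
  k=1: S(1,0) = 54.9999; S(1,1) = 45.1823
  k=2: S(2,0) = 60.6819; S(2,1) = 49.8500; S(2,2) = 40.9516
  k=3: S(3,0) = 66.9509; S(3,1) = 54.9999; S(3,2) = 45.1823; S(3,3) = 37.1171
Terminal payoffs V(N, i) = max(S_T - K, 0):
  V(3,0) = 9.620898; V(3,1) = 0.000000; V(3,2) = 0.000000; V(3,3) = 0.000000
Backward induction: V(k, i) = exp(-r*dt) * [p * V(k+1, i) + (1-p) * V(k+1, i+1)].
  V(2,0) = exp(-r*dt) * [p*9.620898 + (1-p)*0.000000] = 4.611040
  V(2,1) = exp(-r*dt) * [p*0.000000 + (1-p)*0.000000] = 0.000000
  V(2,2) = exp(-r*dt) * [p*0.000000 + (1-p)*0.000000] = 0.000000
  V(1,0) = exp(-r*dt) * [p*4.611040 + (1-p)*0.000000] = 2.209949
  V(1,1) = exp(-r*dt) * [p*0.000000 + (1-p)*0.000000] = 0.000000
  V(0,0) = exp(-r*dt) * [p*2.209949 + (1-p)*0.000000] = 1.059169


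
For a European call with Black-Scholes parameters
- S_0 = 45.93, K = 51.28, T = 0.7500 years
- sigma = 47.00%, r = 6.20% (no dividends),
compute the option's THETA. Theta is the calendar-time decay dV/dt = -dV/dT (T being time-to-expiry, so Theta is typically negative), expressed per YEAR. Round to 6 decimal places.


d1 = 0.0470606453; d2 = -0.3599712945
phi(d1) = 0.3985007553; exp(-qT) = 1.0000000000; exp(-rT) = 0.9545645606
Theta = -S*exp(-qT)*phi(d1)*sigma/(2*sqrt(T)) - r*K*exp(-rT)*N(d2) + q*S*exp(-qT)*N(d1)
N(d1) = 0.5187675534; N(d2) = 0.3594343001; sqrt(T) = 0.8660254038
Term 1 = -45.9300 * 1.0000000000 * 0.3985007553 * 0.4700 / (2 * 0.8660254038) = -4.9666416349
Term 2 = -0.0620 * 51.2800 * 0.9545645606 * 0.3594343001 = -1.0908487322
Term 3 = 0 (no dividend yield, q = 0)
Theta = -4.9666416349 + (-1.0908487322) + (0.0000000000) = -6.057490

Answer: Theta = -6.057490


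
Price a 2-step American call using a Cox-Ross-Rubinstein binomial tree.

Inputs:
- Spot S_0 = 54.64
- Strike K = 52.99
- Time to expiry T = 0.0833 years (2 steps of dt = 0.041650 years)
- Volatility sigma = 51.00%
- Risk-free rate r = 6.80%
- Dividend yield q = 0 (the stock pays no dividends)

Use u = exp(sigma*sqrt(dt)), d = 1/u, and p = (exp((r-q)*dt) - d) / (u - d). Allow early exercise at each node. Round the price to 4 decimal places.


dt = T/N = 0.041650
u = exp(sigma*sqrt(dt)) = 1.109692; d = 1/u = 0.901151
p = (exp((r-q)*dt) - d) / (u - d) = 0.487603
Discount per step: exp(-r*dt) = 0.997172
Stock lattice S(k, i) with i counting down-moves:
  k=0: S(0,0) = 54.6400
  k=1: S(1,0) = 60.6336; S(1,1) = 49.2389
  k=2: S(2,0) = 67.2846; S(2,1) = 54.6400; S(2,2) = 44.3717
Terminal payoffs V(N, i) = max(S_T - K, 0):
  V(2,0) = 14.294587; V(2,1) = 1.650000; V(2,2) = 0.000000
Backward induction: V(k, i) = exp(-r*dt) * [p * V(k+1, i) + (1-p) * V(k+1, i+1)]; then take max(V_cont, immediate exercise) for American.
  V(1,0) = exp(-r*dt) * [p*14.294587 + (1-p)*1.650000] = 7.793436; exercise = 7.643570; V(1,0) = max -> 7.793436
  V(1,1) = exp(-r*dt) * [p*1.650000 + (1-p)*0.000000] = 0.802270; exercise = 0.000000; V(1,1) = max -> 0.802270
  V(0,0) = exp(-r*dt) * [p*7.793436 + (1-p)*0.802270] = 4.199274; exercise = 1.650000; V(0,0) = max -> 4.199274

Answer: Price = V(0,0) = 4.1993


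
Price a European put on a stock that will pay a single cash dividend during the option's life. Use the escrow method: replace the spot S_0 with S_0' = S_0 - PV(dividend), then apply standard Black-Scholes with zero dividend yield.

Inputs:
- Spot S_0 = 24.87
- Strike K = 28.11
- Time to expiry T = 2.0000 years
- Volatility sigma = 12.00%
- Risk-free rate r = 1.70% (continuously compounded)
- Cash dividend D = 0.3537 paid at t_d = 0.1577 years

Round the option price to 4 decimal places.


Answer: Price = 3.3839

Derivation:
PV(D) = D * exp(-r * t_d) = 0.3537 * 0.99732269 = 0.35275304
S_0' = S_0 - PV(D) = 24.8700 - 0.35275304 = 24.51724696
d1 = (ln(S_0'/K) + (r + sigma^2/2)*T) / (sigma*sqrt(T)) = -0.52059887
d2 = d1 - sigma*sqrt(T) = -0.69030449
exp(-rT) = 0.96657150
N(-d1) = 0.69867688; N(-d2) = 0.75499864
P = K * exp(-rT) * N(-d2) - S_0' * N(-d1) = 28.1100 * 0.96657150 * 0.75499864 - 24.51724696 * 0.69867688 = 3.3839


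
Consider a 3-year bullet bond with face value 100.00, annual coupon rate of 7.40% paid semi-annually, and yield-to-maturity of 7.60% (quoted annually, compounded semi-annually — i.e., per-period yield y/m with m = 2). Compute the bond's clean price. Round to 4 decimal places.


Coupon per period c = face * coupon_rate / m = 3.700000
Periods per year m = 2; per-period yield y/m = 0.038000
Number of cashflows N = 6
Cashflows (t years, CF_t, discount factor 1/(1+y/m)^(m*t), PV):
  t = 0.5000: CF_t = 3.700000, DF = 0.963391, PV = 3.564547
  t = 1.0000: CF_t = 3.700000, DF = 0.928122, PV = 3.434053
  t = 1.5000: CF_t = 3.700000, DF = 0.894145, PV = 3.308336
  t = 2.0000: CF_t = 3.700000, DF = 0.861411, PV = 3.187222
  t = 2.5000: CF_t = 3.700000, DF = 0.829876, PV = 3.070541
  t = 3.0000: CF_t = 103.700000, DF = 0.799495, PV = 82.907656
Price P = sum_t PV_t = 99.472356

Answer: Price = 99.4724


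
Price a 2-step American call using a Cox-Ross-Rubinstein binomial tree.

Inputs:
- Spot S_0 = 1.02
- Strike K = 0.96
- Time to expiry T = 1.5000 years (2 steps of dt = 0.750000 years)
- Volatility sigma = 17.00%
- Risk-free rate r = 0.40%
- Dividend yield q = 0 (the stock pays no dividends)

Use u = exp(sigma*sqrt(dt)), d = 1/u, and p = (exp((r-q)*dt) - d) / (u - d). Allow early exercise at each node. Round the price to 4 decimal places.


Answer: Price = V(0,0) = 0.1209

Derivation:
dt = T/N = 0.750000
u = exp(sigma*sqrt(dt)) = 1.158614; d = 1/u = 0.863100
p = (exp((r-q)*dt) - d) / (u - d) = 0.473427
Discount per step: exp(-r*dt) = 0.997004
Stock lattice S(k, i) with i counting down-moves:
  k=0: S(0,0) = 1.0200
  k=1: S(1,0) = 1.1818; S(1,1) = 0.8804
  k=2: S(2,0) = 1.3692; S(2,1) = 1.0200; S(2,2) = 0.7598
Terminal payoffs V(N, i) = max(S_T - K, 0):
  V(2,0) = 0.409234; V(2,1) = 0.060000; V(2,2) = 0.000000
Backward induction: V(k, i) = exp(-r*dt) * [p * V(k+1, i) + (1-p) * V(k+1, i+1)]; then take max(V_cont, immediate exercise) for American.
  V(1,0) = exp(-r*dt) * [p*0.409234 + (1-p)*0.060000] = 0.224662; exercise = 0.221786; V(1,0) = max -> 0.224662
  V(1,1) = exp(-r*dt) * [p*0.060000 + (1-p)*0.000000] = 0.028321; exercise = 0.000000; V(1,1) = max -> 0.028321
  V(0,0) = exp(-r*dt) * [p*0.224662 + (1-p)*0.028321] = 0.120911; exercise = 0.060000; V(0,0) = max -> 0.120911


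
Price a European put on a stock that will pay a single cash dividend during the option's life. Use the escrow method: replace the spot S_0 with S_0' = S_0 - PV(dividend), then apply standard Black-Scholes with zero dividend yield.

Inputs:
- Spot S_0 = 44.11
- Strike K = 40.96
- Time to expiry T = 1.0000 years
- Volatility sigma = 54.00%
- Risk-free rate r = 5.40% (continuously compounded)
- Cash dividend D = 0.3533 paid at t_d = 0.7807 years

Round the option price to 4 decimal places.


Answer: Price = 6.5176

Derivation:
PV(D) = D * exp(-r * t_d) = 0.3533 * 0.95871848 = 0.33871524
S_0' = S_0 - PV(D) = 44.1100 - 0.33871524 = 43.77128476
d1 = (ln(S_0'/K) + (r + sigma^2/2)*T) / (sigma*sqrt(T)) = 0.49292967
d2 = d1 - sigma*sqrt(T) = -0.04707033
exp(-rT) = 0.94743211
N(-d1) = 0.31103114; N(-d2) = 0.51877141
P = K * exp(-rT) * N(-d2) - S_0' * N(-d1) = 40.9600 * 0.94743211 * 0.51877141 - 43.77128476 * 0.31103114 = 6.5176


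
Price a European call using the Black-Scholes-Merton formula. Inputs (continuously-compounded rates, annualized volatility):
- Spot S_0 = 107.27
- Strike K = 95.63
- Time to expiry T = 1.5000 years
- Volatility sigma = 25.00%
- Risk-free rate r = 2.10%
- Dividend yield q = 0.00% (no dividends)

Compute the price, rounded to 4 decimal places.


Answer: Price = 20.8164

Derivation:
d1 = (ln(S/K) + (r - q + 0.5*sigma^2) * T) / (sigma * sqrt(T)) = 0.63111084
d2 = d1 - sigma * sqrt(T) = 0.32492463
exp(-rT) = 0.96899096; exp(-qT) = 1.00000000
C = S_0 * exp(-qT) * N(d1) - K * exp(-rT) * N(d2)
N(d1) = 0.73601597; N(d2) = 0.62738094
C = 107.2700 * 1.00000000 * 0.73601597 - 95.6300 * 0.96899096 * 0.62738094 = 20.8164


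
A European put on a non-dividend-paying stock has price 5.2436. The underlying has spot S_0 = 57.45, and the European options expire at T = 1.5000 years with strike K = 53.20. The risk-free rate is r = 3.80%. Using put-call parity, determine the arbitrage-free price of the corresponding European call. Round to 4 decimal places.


Answer: Call price = 12.4412

Derivation:
Put-call parity: C - P = S_0 * exp(-qT) - K * exp(-rT).
S_0 * exp(-qT) = 57.4500 * 1.00000000 = 57.45000000
K * exp(-rT) = 53.2000 * 0.94459407 = 50.25240449
C = P + S*exp(-qT) - K*exp(-rT)
C = 5.2436 + 57.45000000 - 50.25240449 = 12.4412


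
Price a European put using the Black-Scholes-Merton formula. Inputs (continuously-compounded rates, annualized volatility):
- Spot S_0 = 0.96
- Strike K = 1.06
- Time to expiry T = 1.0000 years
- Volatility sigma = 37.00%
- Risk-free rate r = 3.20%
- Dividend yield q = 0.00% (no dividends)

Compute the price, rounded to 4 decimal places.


d1 = (ln(S/K) + (r - q + 0.5*sigma^2) * T) / (sigma * sqrt(T)) = 0.00367324
d2 = d1 - sigma * sqrt(T) = -0.36632676
exp(-rT) = 0.96850658; exp(-qT) = 1.00000000
P = K * exp(-rT) * N(-d2) - S_0 * exp(-qT) * N(-d1)
N(-d1) = 0.49853459; N(-d2) = 0.64293937
P = 1.0600 * 0.96850658 * 0.64293937 - 0.9600 * 1.00000000 * 0.49853459 = 0.1815

Answer: Price = 0.1815


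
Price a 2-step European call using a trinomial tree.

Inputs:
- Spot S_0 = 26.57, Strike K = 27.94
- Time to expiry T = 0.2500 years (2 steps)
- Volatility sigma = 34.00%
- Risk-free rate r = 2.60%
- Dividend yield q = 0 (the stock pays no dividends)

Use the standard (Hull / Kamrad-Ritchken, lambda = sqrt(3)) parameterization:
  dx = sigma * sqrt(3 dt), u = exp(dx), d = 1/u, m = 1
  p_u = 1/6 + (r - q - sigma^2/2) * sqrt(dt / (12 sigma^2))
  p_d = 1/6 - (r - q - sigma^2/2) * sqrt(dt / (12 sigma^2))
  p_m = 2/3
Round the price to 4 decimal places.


Answer: Price = V(0,0) = 1.2979

Derivation:
dt = T/N = 0.125000; dx = sigma*sqrt(3*dt) = 0.208207
u = exp(dx) = 1.231468; d = 1/u = 0.812039
p_u = 0.157121, p_m = 0.666667, p_d = 0.176212
Discount per step: exp(-r*dt) = 0.996755
Stock lattice S(k, j) with j the centered position index:
  k=0: S(0,+0) = 26.5700
  k=1: S(1,-1) = 21.5759; S(1,+0) = 26.5700; S(1,+1) = 32.7201
  k=2: S(2,-2) = 17.5205; S(2,-1) = 21.5759; S(2,+0) = 26.5700; S(2,+1) = 32.7201; S(2,+2) = 40.2937
Terminal payoffs V(N, j) = max(S_T - K, 0):
  V(2,-2) = 0.000000; V(2,-1) = 0.000000; V(2,+0) = 0.000000; V(2,+1) = 4.780094; V(2,+2) = 12.353736
Backward induction: V(k, j) = exp(-r*dt) * [p_u * V(k+1, j+1) + p_m * V(k+1, j) + p_d * V(k+1, j-1)]
  V(1,-1) = exp(-r*dt) * [p_u*0.000000 + p_m*0.000000 + p_d*0.000000] = 0.000000
  V(1,+0) = exp(-r*dt) * [p_u*4.780094 + p_m*0.000000 + p_d*0.000000] = 0.748616
  V(1,+1) = exp(-r*dt) * [p_u*12.353736 + p_m*4.780094 + p_d*0.000000] = 5.111121
  V(0,+0) = exp(-r*dt) * [p_u*5.111121 + p_m*0.748616 + p_d*0.000000] = 1.297916


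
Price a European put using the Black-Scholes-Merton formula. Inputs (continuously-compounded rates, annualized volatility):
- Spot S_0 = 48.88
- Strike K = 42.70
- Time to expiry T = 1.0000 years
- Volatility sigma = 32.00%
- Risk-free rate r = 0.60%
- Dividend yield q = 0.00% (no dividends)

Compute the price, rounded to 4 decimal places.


Answer: Price = 3.1368

Derivation:
d1 = (ln(S/K) + (r - q + 0.5*sigma^2) * T) / (sigma * sqrt(T)) = 0.60115436
d2 = d1 - sigma * sqrt(T) = 0.28115436
exp(-rT) = 0.99401796; exp(-qT) = 1.00000000
P = K * exp(-rT) * N(-d2) - S_0 * exp(-qT) * N(-d1)
N(-d1) = 0.27386859; N(-d2) = 0.38929601
P = 42.7000 * 0.99401796 * 0.38929601 - 48.8800 * 1.00000000 * 0.27386859 = 3.1368


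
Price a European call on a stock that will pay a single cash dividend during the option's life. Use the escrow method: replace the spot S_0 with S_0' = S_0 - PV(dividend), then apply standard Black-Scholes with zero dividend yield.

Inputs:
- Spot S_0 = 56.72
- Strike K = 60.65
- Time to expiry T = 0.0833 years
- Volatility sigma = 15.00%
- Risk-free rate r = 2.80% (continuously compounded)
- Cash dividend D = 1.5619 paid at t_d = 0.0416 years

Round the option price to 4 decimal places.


Answer: Price = 0.0146

Derivation:
PV(D) = D * exp(-r * t_d) = 1.5619 * 0.99883588 = 1.56008176
S_0' = S_0 - PV(D) = 56.7200 - 1.56008176 = 55.15991824
d1 = (ln(S_0'/K) + (r + sigma^2/2)*T) / (sigma*sqrt(T)) = -2.11614734
d2 = d1 - sigma*sqrt(T) = -2.15943995
exp(-rT) = 0.99767032
N(d1) = 0.01716614; N(d2) = 0.01540803
C = S_0' * N(d1) - K * exp(-rT) * N(d2) = 55.15991824 * 0.01716614 - 60.6500 * 0.99767032 * 0.01540803 = 0.0146


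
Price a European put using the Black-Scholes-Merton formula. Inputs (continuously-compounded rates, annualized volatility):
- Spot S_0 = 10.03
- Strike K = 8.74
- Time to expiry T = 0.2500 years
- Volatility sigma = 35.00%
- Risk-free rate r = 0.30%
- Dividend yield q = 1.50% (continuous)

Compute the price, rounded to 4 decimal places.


d1 = (ln(S/K) + (r - q + 0.5*sigma^2) * T) / (sigma * sqrt(T)) = 0.85704521
d2 = d1 - sigma * sqrt(T) = 0.68204521
exp(-rT) = 0.99925028; exp(-qT) = 0.99625702
P = K * exp(-rT) * N(-d2) - S_0 * exp(-qT) * N(-d1)
N(-d1) = 0.19570995; N(-d2) = 0.24760518
P = 8.7400 * 0.99925028 * 0.24760518 - 10.0300 * 0.99625702 * 0.19570995 = 0.2068

Answer: Price = 0.2068


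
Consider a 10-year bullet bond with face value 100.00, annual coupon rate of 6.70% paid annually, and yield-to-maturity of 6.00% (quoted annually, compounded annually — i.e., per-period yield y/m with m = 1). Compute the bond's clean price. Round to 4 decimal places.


Answer: Price = 105.1521

Derivation:
Coupon per period c = face * coupon_rate / m = 6.700000
Periods per year m = 1; per-period yield y/m = 0.060000
Number of cashflows N = 10
Cashflows (t years, CF_t, discount factor 1/(1+y/m)^(m*t), PV):
  t = 1.0000: CF_t = 6.700000, DF = 0.943396, PV = 6.320755
  t = 2.0000: CF_t = 6.700000, DF = 0.889996, PV = 5.962976
  t = 3.0000: CF_t = 6.700000, DF = 0.839619, PV = 5.625449
  t = 4.0000: CF_t = 6.700000, DF = 0.792094, PV = 5.307028
  t = 5.0000: CF_t = 6.700000, DF = 0.747258, PV = 5.006630
  t = 6.0000: CF_t = 6.700000, DF = 0.704961, PV = 4.723236
  t = 7.0000: CF_t = 6.700000, DF = 0.665057, PV = 4.455883
  t = 8.0000: CF_t = 6.700000, DF = 0.627412, PV = 4.203663
  t = 9.0000: CF_t = 6.700000, DF = 0.591898, PV = 3.965720
  t = 10.0000: CF_t = 106.700000, DF = 0.558395, PV = 59.580723
Price P = sum_t PV_t = 105.152061


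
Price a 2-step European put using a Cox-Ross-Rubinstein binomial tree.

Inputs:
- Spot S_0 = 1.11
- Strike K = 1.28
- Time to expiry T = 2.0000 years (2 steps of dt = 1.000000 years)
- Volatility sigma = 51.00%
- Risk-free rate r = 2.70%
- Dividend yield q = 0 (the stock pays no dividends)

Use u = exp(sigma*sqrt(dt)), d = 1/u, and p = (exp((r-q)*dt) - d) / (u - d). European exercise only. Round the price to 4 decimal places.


dt = T/N = 1.000000
u = exp(sigma*sqrt(dt)) = 1.665291; d = 1/u = 0.600496
p = (exp((r-q)*dt) - d) / (u - d) = 0.400896
Discount per step: exp(-r*dt) = 0.973361
Stock lattice S(k, i) with i counting down-moves:
  k=0: S(0,0) = 1.1100
  k=1: S(1,0) = 1.8485; S(1,1) = 0.6666
  k=2: S(2,0) = 3.0782; S(2,1) = 1.1100; S(2,2) = 0.4003
Terminal payoffs V(N, i) = max(K - S_T, 0):
  V(2,0) = 0.000000; V(2,1) = 0.170000; V(2,2) = 0.879740
Backward induction: V(k, i) = exp(-r*dt) * [p * V(k+1, i) + (1-p) * V(k+1, i+1)].
  V(1,0) = exp(-r*dt) * [p*0.000000 + (1-p)*0.170000] = 0.099135
  V(1,1) = exp(-r*dt) * [p*0.170000 + (1-p)*0.879740] = 0.579352
  V(0,0) = exp(-r*dt) * [p*0.099135 + (1-p)*0.579352] = 0.376530

Answer: Price = V(0,0) = 0.3765


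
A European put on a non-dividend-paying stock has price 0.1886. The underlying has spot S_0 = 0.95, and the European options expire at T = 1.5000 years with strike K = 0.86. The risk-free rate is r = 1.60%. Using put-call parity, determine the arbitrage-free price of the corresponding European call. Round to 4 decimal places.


Answer: Call price = 0.2990

Derivation:
Put-call parity: C - P = S_0 * exp(-qT) - K * exp(-rT).
S_0 * exp(-qT) = 0.9500 * 1.00000000 = 0.95000000
K * exp(-rT) = 0.8600 * 0.97628571 = 0.83960571
C = P + S*exp(-qT) - K*exp(-rT)
C = 0.1886 + 0.95000000 - 0.83960571 = 0.2990


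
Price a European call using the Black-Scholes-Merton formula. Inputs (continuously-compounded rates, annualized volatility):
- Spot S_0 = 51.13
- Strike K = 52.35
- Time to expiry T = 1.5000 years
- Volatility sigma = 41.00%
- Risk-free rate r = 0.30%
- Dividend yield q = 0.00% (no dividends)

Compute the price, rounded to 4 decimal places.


Answer: Price = 9.7485

Derivation:
d1 = (ln(S/K) + (r - q + 0.5*sigma^2) * T) / (sigma * sqrt(T)) = 0.21307468
d2 = d1 - sigma * sqrt(T) = -0.28907071
exp(-rT) = 0.99551011; exp(-qT) = 1.00000000
C = S_0 * exp(-qT) * N(d1) - K * exp(-rT) * N(d2)
N(d1) = 0.58436564; N(d2) = 0.38626363
C = 51.1300 * 1.00000000 * 0.58436564 - 52.3500 * 0.99551011 * 0.38626363 = 9.7485


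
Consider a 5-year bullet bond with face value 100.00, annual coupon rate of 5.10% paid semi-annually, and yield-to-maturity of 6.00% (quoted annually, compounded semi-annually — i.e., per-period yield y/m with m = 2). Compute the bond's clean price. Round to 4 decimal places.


Answer: Price = 96.1614

Derivation:
Coupon per period c = face * coupon_rate / m = 2.550000
Periods per year m = 2; per-period yield y/m = 0.030000
Number of cashflows N = 10
Cashflows (t years, CF_t, discount factor 1/(1+y/m)^(m*t), PV):
  t = 0.5000: CF_t = 2.550000, DF = 0.970874, PV = 2.475728
  t = 1.0000: CF_t = 2.550000, DF = 0.942596, PV = 2.403620
  t = 1.5000: CF_t = 2.550000, DF = 0.915142, PV = 2.333611
  t = 2.0000: CF_t = 2.550000, DF = 0.888487, PV = 2.265642
  t = 2.5000: CF_t = 2.550000, DF = 0.862609, PV = 2.199652
  t = 3.0000: CF_t = 2.550000, DF = 0.837484, PV = 2.135585
  t = 3.5000: CF_t = 2.550000, DF = 0.813092, PV = 2.073383
  t = 4.0000: CF_t = 2.550000, DF = 0.789409, PV = 2.012994
  t = 4.5000: CF_t = 2.550000, DF = 0.766417, PV = 1.954363
  t = 5.0000: CF_t = 102.550000, DF = 0.744094, PV = 76.306831
Price P = sum_t PV_t = 96.161409


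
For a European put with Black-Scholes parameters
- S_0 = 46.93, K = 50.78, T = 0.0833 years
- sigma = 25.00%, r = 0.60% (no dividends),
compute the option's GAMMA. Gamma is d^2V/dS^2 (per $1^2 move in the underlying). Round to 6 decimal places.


Answer: Gamma = 0.067907

Derivation:
d1 = -1.0497291307; d2 = -1.1218834791
phi(d1) = 0.2299475230; exp(-qT) = 1.0000000000; exp(-rT) = 0.9995003249
Gamma = exp(-qT) * phi(d1) / (S * sigma * sqrt(T)) = 1.0000000000 * 0.2299475230 / (46.9300 * 0.2500 * 0.2886173938) = 0.067907


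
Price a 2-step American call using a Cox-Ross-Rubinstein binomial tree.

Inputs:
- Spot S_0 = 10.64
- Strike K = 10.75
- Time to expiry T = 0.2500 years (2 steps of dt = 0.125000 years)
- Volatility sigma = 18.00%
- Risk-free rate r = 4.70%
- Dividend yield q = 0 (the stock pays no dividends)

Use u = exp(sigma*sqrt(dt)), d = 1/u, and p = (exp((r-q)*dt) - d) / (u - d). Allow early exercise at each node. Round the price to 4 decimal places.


Answer: Price = V(0,0) = 0.3709

Derivation:
dt = T/N = 0.125000
u = exp(sigma*sqrt(dt)) = 1.065708; d = 1/u = 0.938343
p = (exp((r-q)*dt) - d) / (u - d) = 0.530358
Discount per step: exp(-r*dt) = 0.994142
Stock lattice S(k, i) with i counting down-moves:
  k=0: S(0,0) = 10.6400
  k=1: S(1,0) = 11.3391; S(1,1) = 9.9840
  k=2: S(2,0) = 12.0842; S(2,1) = 10.6400; S(2,2) = 9.3684
Terminal payoffs V(N, i) = max(S_T - K, 0):
  V(2,0) = 1.334211; V(2,1) = 0.000000; V(2,2) = 0.000000
Backward induction: V(k, i) = exp(-r*dt) * [p * V(k+1, i) + (1-p) * V(k+1, i+1)]; then take max(V_cont, immediate exercise) for American.
  V(1,0) = exp(-r*dt) * [p*1.334211 + (1-p)*0.000000] = 0.703465; exercise = 0.589136; V(1,0) = max -> 0.703465
  V(1,1) = exp(-r*dt) * [p*0.000000 + (1-p)*0.000000] = 0.000000; exercise = 0.000000; V(1,1) = max -> 0.000000
  V(0,0) = exp(-r*dt) * [p*0.703465 + (1-p)*0.000000] = 0.370903; exercise = 0.000000; V(0,0) = max -> 0.370903


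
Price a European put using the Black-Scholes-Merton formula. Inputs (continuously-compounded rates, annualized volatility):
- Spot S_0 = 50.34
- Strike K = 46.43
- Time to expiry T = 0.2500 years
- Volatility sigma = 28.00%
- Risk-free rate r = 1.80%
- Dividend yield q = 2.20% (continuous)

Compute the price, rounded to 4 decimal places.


Answer: Price = 1.1901

Derivation:
d1 = (ln(S/K) + (r - q + 0.5*sigma^2) * T) / (sigma * sqrt(T)) = 0.64038705
d2 = d1 - sigma * sqrt(T) = 0.50038705
exp(-rT) = 0.99551011; exp(-qT) = 0.99451510
P = K * exp(-rT) * N(-d2) - S_0 * exp(-qT) * N(-d1)
N(-d1) = 0.26096050; N(-d2) = 0.30840128
P = 46.4300 * 0.99551011 * 0.30840128 - 50.3400 * 0.99451510 * 0.26096050 = 1.1901


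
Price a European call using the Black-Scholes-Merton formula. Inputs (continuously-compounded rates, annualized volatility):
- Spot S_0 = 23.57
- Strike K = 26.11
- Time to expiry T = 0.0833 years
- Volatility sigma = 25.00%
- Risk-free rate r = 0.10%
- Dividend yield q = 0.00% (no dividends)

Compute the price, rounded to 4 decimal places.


d1 = (ln(S/K) + (r - q + 0.5*sigma^2) * T) / (sigma * sqrt(T)) = -1.38116750
d2 = d1 - sigma * sqrt(T) = -1.45332184
exp(-rT) = 0.99991670; exp(-qT) = 1.00000000
C = S_0 * exp(-qT) * N(d1) - K * exp(-rT) * N(d2)
N(d1) = 0.08361373; N(d2) = 0.07306721
C = 23.5700 * 1.00000000 * 0.08361373 - 26.1100 * 0.99991670 * 0.07306721 = 0.0631

Answer: Price = 0.0631


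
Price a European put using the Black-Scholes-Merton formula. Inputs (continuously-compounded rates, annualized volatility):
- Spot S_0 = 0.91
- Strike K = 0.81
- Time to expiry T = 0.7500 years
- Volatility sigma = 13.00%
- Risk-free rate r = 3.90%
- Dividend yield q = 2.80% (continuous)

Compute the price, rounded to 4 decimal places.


Answer: Price = 0.0064

Derivation:
d1 = (ln(S/K) + (r - q + 0.5*sigma^2) * T) / (sigma * sqrt(T)) = 1.16356377
d2 = d1 - sigma * sqrt(T) = 1.05098047
exp(-rT) = 0.97117364; exp(-qT) = 0.97921896
P = K * exp(-rT) * N(-d2) - S_0 * exp(-qT) * N(-d1)
N(-d1) = 0.12230042; N(-d2) = 0.14663378
P = 0.8100 * 0.97117364 * 0.14663378 - 0.9100 * 0.97921896 * 0.12230042 = 0.0064


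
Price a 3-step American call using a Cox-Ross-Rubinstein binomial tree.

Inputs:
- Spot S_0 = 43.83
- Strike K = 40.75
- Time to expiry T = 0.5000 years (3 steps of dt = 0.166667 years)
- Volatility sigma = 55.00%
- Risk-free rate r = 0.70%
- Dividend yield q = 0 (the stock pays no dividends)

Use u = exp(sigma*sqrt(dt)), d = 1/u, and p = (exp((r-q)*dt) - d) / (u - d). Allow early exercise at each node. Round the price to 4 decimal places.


Answer: Price = V(0,0) = 8.6736

Derivation:
dt = T/N = 0.166667
u = exp(sigma*sqrt(dt)) = 1.251742; d = 1/u = 0.798886
p = (exp((r-q)*dt) - d) / (u - d) = 0.446678
Discount per step: exp(-r*dt) = 0.998834
Stock lattice S(k, i) with i counting down-moves:
  k=0: S(0,0) = 43.8300
  k=1: S(1,0) = 54.8639; S(1,1) = 35.0152
  k=2: S(2,0) = 68.6754; S(2,1) = 43.8300; S(2,2) = 27.9732
  k=3: S(3,0) = 85.9640; S(3,1) = 54.8639; S(3,2) = 35.0152; S(3,3) = 22.3474
Terminal payoffs V(N, i) = max(S_T - K, 0):
  V(3,0) = 45.213965; V(3,1) = 14.113873; V(3,2) = 0.000000; V(3,3) = 0.000000
Backward induction: V(k, i) = exp(-r*dt) * [p * V(k+1, i) + (1-p) * V(k+1, i+1)]; then take max(V_cont, immediate exercise) for American.
  V(2,0) = exp(-r*dt) * [p*45.213965 + (1-p)*14.113873] = 27.972954; exercise = 27.925440; V(2,0) = max -> 27.972954
  V(2,1) = exp(-r*dt) * [p*14.113873 + (1-p)*0.000000] = 6.297009; exercise = 3.080000; V(2,1) = max -> 6.297009
  V(2,2) = exp(-r*dt) * [p*0.000000 + (1-p)*0.000000] = 0.000000; exercise = 0.000000; V(2,2) = max -> 0.000000
  V(1,0) = exp(-r*dt) * [p*27.972954 + (1-p)*6.297009] = 15.960551; exercise = 14.113873; V(1,0) = max -> 15.960551
  V(1,1) = exp(-r*dt) * [p*6.297009 + (1-p)*0.000000] = 2.809458; exercise = 0.000000; V(1,1) = max -> 2.809458
  V(0,0) = exp(-r*dt) * [p*15.960551 + (1-p)*2.809458] = 8.673640; exercise = 3.080000; V(0,0) = max -> 8.673640


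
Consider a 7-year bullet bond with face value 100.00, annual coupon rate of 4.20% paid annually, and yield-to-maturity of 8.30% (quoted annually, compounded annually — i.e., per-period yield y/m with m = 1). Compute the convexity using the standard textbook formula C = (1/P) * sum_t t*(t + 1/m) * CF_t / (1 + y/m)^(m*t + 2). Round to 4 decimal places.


Answer: Convexity = 39.5990

Derivation:
Coupon per period c = face * coupon_rate / m = 4.200000
Periods per year m = 1; per-period yield y/m = 0.083000
Number of cashflows N = 7
Cashflows (t years, CF_t, discount factor 1/(1+y/m)^(m*t), PV):
  t = 1.0000: CF_t = 4.200000, DF = 0.923361, PV = 3.878116
  t = 2.0000: CF_t = 4.200000, DF = 0.852596, PV = 3.580902
  t = 3.0000: CF_t = 4.200000, DF = 0.787254, PV = 3.306465
  t = 4.0000: CF_t = 4.200000, DF = 0.726919, PV = 3.053061
  t = 5.0000: CF_t = 4.200000, DF = 0.671209, PV = 2.819077
  t = 6.0000: CF_t = 4.200000, DF = 0.619768, PV = 2.603026
  t = 7.0000: CF_t = 104.200000, DF = 0.572270, PV = 59.630510
Price P = sum_t PV_t = 78.871157
Convexity numerator sum_t t*(t + 1/m) * CF_t / (1+y/m)^(m*t + 2):
  t = 1.0000: term = 6.612930
  t = 2.0000: term = 18.318365
  t = 3.0000: term = 33.828929
  t = 4.0000: term = 52.060525
  t = 5.0000: term = 72.105991
  t = 6.0000: term = 93.211807
  t = 7.0000: term = 2847.079776
Convexity = (1/P) * sum = 3123.218324 / 78.871157 = 39.598992


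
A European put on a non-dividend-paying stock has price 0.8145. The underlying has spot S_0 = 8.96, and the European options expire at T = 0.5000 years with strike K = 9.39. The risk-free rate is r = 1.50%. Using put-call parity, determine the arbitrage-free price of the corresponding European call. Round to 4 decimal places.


Put-call parity: C - P = S_0 * exp(-qT) - K * exp(-rT).
S_0 * exp(-qT) = 8.9600 * 1.00000000 = 8.96000000
K * exp(-rT) = 9.3900 * 0.99252805 = 9.31983843
C = P + S*exp(-qT) - K*exp(-rT)
C = 0.8145 + 8.96000000 - 9.31983843 = 0.4547

Answer: Call price = 0.4547


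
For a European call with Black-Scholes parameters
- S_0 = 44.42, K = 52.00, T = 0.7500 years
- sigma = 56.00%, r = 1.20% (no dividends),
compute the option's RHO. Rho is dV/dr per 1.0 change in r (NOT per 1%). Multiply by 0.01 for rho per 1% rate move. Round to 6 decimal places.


d1 = -0.0638258663; d2 = -0.5488000924
phi(d1) = 0.3981305136; exp(-qT) = 1.0000000000; exp(-rT) = 0.9910403788
N(d2) = 0.2915713234
Rho = K*T*exp(-rT)*N(d2) = 52.0000 * 0.7500 * 0.9910403788 * 0.2915713234 = 11.269399

Answer: Rho = 11.269399


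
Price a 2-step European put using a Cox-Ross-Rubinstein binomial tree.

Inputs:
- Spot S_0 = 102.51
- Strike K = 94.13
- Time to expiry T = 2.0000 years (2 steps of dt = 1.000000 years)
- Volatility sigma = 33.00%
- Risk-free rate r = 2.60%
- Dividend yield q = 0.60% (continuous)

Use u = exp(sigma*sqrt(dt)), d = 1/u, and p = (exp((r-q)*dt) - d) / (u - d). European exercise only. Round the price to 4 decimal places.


Answer: Price = V(0,0) = 11.8896

Derivation:
dt = T/N = 1.000000
u = exp(sigma*sqrt(dt)) = 1.390968; d = 1/u = 0.718924
p = (exp((r-q)*dt) - d) / (u - d) = 0.448300
Discount per step: exp(-r*dt) = 0.974335
Stock lattice S(k, i) with i counting down-moves:
  k=0: S(0,0) = 102.5100
  k=1: S(1,0) = 142.5881; S(1,1) = 73.6969
  k=2: S(2,0) = 198.3356; S(2,1) = 102.5100; S(2,2) = 52.9824
Terminal payoffs V(N, i) = max(K - S_T, 0):
  V(2,0) = 0.000000; V(2,1) = 0.000000; V(2,2) = 41.147570
Backward induction: V(k, i) = exp(-r*dt) * [p * V(k+1, i) + (1-p) * V(k+1, i+1)].
  V(1,0) = exp(-r*dt) * [p*0.000000 + (1-p)*0.000000] = 0.000000
  V(1,1) = exp(-r*dt) * [p*0.000000 + (1-p)*41.147570] = 22.118486
  V(0,0) = exp(-r*dt) * [p*0.000000 + (1-p)*22.118486] = 11.889582


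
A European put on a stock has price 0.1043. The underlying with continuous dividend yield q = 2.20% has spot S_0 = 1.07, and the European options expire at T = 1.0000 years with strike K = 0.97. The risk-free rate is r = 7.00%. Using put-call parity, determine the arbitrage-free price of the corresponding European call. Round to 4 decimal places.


Put-call parity: C - P = S_0 * exp(-qT) - K * exp(-rT).
S_0 * exp(-qT) = 1.0700 * 0.97824024 = 1.04671705
K * exp(-rT) = 0.9700 * 0.93239382 = 0.90442201
C = P + S*exp(-qT) - K*exp(-rT)
C = 0.1043 + 1.04671705 - 0.90442201 = 0.2466

Answer: Call price = 0.2466


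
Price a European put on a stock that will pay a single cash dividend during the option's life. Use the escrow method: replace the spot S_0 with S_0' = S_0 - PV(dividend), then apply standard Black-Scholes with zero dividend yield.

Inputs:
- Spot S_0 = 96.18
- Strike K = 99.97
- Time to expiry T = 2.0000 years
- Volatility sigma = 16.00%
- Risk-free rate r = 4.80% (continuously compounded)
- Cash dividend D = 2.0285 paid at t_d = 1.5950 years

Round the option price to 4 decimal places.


PV(D) = D * exp(-r * t_d) = 2.0285 * 0.92629733 = 1.87899414
S_0' = S_0 - PV(D) = 96.1800 - 1.87899414 = 94.30100586
d1 = (ln(S_0'/K) + (r + sigma^2/2)*T) / (sigma*sqrt(T)) = 0.27940315
d2 = d1 - sigma*sqrt(T) = 0.05312898
exp(-rT) = 0.90846402
N(-d1) = 0.38996773; N(-d2) = 0.47881457
P = K * exp(-rT) * N(-d2) - S_0' * N(-d1) = 99.9700 * 0.90846402 * 0.47881457 - 94.30100586 * 0.38996773 = 6.7112

Answer: Price = 6.7112


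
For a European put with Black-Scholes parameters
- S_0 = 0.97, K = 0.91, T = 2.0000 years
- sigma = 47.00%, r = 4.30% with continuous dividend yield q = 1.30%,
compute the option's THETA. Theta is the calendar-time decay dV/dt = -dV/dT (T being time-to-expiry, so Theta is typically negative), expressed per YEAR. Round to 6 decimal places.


d1 = 0.5186725610; d2 = -0.1460078133
phi(d1) = 0.3487328419; exp(-qT) = 0.9743350896; exp(-rT) = 0.9175942312
Theta = -S*exp(-qT)*phi(d1)*sigma/(2*sqrt(T)) + r*K*exp(-rT)*N(-d2) - q*S*exp(-qT)*N(-d1)
N(-d1) = 0.3019945497; N(-d2) = 0.5580423898; sqrt(T) = 1.4142135624
Term 1 = -0.9700 * 0.9743350896 * 0.3487328419 * 0.4700 / (2 * 1.4142135624) = -0.0547678625
Term 2 = 0.0430 * 0.9100 * 0.9175942312 * 0.5580423898 = 0.0200367700
Term 3 = -0.0130 * 0.9700 * 0.9743350896 * 0.3019945497 = -0.0037104154
Theta = -0.0547678625 + (0.0200367700) + (-0.0037104154) = -0.038442

Answer: Theta = -0.038442
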